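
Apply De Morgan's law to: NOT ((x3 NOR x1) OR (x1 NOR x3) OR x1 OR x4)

NOT (x3 NOR x1) AND NOT (x1 NOR x3) AND NOT x1 AND NOT x4
De Morgan's: NOT(OR of terms) = AND of negations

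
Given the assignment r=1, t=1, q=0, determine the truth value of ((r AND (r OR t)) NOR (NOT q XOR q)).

Substituting: ((1 AND (1 OR 1)) NOR (NOT 0 XOR 0))
= 0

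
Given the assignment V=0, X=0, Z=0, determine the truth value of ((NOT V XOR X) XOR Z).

Substituting: ((NOT 0 XOR 0) XOR 0)
= 1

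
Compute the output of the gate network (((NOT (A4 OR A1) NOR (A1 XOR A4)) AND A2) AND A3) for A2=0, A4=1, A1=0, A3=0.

Substituting: (((NOT (1 OR 0) NOR (0 XOR 1)) AND 0) AND 0)
= 0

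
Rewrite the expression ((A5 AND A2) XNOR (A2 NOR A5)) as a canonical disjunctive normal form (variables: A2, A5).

(NOT A2 AND A5) OR (A2 AND NOT A5)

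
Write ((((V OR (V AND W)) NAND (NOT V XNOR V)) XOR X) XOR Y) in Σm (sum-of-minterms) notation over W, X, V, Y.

Σm(0, 2, 5, 7, 8, 10, 13, 15) = (NOT W AND NOT X AND NOT V AND NOT Y) OR (NOT W AND NOT X AND V AND NOT Y) OR (NOT W AND X AND NOT V AND Y) OR (NOT W AND X AND V AND Y) OR (W AND NOT X AND NOT V AND NOT Y) OR (W AND NOT X AND V AND NOT Y) OR (W AND X AND NOT V AND Y) OR (W AND X AND V AND Y)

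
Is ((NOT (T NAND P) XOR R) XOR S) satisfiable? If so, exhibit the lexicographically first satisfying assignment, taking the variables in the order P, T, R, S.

P=0, T=0, R=0, S=1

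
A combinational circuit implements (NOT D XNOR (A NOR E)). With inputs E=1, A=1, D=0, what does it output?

Substituting: (NOT 0 XNOR (1 NOR 1))
= 0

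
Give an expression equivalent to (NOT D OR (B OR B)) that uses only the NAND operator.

(((D NAND D) NAND (D NAND D)) NAND (((B NAND B) NAND (B NAND B)) NAND ((B NAND B) NAND (B NAND B))))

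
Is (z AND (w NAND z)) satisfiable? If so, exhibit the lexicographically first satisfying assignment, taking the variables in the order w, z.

w=0, z=1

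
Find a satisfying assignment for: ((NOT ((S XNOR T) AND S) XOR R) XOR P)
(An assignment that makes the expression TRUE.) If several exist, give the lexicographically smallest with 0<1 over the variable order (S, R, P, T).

S=0, R=0, P=0, T=0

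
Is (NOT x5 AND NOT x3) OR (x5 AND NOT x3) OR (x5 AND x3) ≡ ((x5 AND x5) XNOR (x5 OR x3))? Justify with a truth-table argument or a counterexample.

Yes, they are equivalent — the two output columns agree on all 4 assignments:
x5 | x3 | Expression 1 | Expression 2
-------------------------------------
0 | 0 | 1 | 1
0 | 1 | 0 | 0
1 | 0 | 1 | 1
1 | 1 | 1 | 1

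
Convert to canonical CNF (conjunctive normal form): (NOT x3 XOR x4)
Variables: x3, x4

(x3 OR NOT x4) AND (NOT x3 OR x4)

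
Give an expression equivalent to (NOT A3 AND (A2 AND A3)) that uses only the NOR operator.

(((A3 NOR A3) NOR (A3 NOR A3)) NOR (((A2 NOR A2) NOR (A3 NOR A3)) NOR ((A2 NOR A2) NOR (A3 NOR A3))))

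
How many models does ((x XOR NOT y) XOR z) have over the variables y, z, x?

Satisfying assignments: (0,0,0), (0,1,1), (1,0,1), (1,1,0)
Count: 4 out of 8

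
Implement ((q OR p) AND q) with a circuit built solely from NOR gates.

((((q NOR p) NOR (q NOR p)) NOR ((q NOR p) NOR (q NOR p))) NOR (q NOR q))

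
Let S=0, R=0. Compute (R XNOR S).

Substituting: (0 XNOR 0)
= 1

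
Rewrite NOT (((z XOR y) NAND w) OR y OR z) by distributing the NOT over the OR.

NOT ((z XOR y) NAND w) AND NOT y AND NOT z
De Morgan's: NOT(OR of terms) = AND of negations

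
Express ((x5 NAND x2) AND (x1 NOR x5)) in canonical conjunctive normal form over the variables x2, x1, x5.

(x2 OR x1 OR NOT x5) AND (x2 OR NOT x1 OR x5) AND (x2 OR NOT x1 OR NOT x5) AND (NOT x2 OR x1 OR NOT x5) AND (NOT x2 OR NOT x1 OR x5) AND (NOT x2 OR NOT x1 OR NOT x5)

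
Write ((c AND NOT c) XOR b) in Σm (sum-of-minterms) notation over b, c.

Σm(2, 3) = (b AND NOT c) OR (b AND c)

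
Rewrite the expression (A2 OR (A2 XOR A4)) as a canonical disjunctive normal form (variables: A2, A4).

(NOT A2 AND A4) OR (A2 AND NOT A4) OR (A2 AND A4)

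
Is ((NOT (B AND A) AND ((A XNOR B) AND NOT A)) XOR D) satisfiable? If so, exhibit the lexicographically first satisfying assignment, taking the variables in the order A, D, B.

A=0, D=0, B=0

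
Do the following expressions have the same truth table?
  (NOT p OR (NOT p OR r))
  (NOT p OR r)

Yes, they are equivalent — the two output columns agree on all 4 assignments:
p | r | Expression 1 | Expression 2
-----------------------------------
0 | 0 | 1 | 1
0 | 1 | 1 | 1
1 | 0 | 0 | 0
1 | 1 | 1 | 1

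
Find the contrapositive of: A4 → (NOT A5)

Contrapositive: A5 → NOT A4
Note: A statement and its contrapositive are logically equivalent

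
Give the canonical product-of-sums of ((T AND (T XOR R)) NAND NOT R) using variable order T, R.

ΠM(2) = (NOT T OR R)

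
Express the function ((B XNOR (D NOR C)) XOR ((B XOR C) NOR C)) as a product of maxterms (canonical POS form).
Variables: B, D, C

ΠM(2, 5, 6, 7) = (B OR NOT D OR C) AND (NOT B OR D OR NOT C) AND (NOT B OR NOT D OR C) AND (NOT B OR NOT D OR NOT C)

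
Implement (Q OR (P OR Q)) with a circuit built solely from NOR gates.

((Q NOR ((P NOR Q) NOR (P NOR Q))) NOR (Q NOR ((P NOR Q) NOR (P NOR Q))))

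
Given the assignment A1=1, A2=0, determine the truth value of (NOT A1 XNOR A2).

Substituting: (NOT 1 XNOR 0)
= 1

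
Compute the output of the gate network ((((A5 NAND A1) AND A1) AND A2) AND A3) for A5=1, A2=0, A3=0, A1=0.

Substituting: ((((1 NAND 0) AND 0) AND 0) AND 0)
= 0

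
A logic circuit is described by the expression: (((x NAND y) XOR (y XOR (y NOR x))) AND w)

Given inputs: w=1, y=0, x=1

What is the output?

Substituting: (((1 NAND 0) XOR (0 XOR (0 NOR 1))) AND 1)
= 1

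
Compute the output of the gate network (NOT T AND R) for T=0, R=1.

Substituting: (NOT 0 AND 1)
= 1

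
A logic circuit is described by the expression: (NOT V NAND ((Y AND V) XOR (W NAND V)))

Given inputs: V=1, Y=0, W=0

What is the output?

Substituting: (NOT 1 NAND ((0 AND 1) XOR (0 NAND 1)))
= 1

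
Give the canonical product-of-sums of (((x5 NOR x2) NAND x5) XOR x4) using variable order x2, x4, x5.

ΠM(2, 3, 6, 7) = (x2 OR NOT x4 OR x5) AND (x2 OR NOT x4 OR NOT x5) AND (NOT x2 OR NOT x4 OR x5) AND (NOT x2 OR NOT x4 OR NOT x5)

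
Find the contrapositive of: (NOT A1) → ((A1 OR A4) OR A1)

Contrapositive: NOT ((A1 OR A4) OR A1) → A1
Note: A statement and its contrapositive are logically equivalent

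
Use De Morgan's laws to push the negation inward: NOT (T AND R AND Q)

NOT T OR NOT R OR NOT Q
De Morgan's: NOT(AND of terms) = OR of negations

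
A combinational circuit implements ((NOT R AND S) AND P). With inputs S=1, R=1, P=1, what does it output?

Substituting: ((NOT 1 AND 1) AND 1)
= 0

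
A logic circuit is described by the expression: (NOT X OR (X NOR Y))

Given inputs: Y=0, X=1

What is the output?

Substituting: (NOT 1 OR (1 NOR 0))
= 0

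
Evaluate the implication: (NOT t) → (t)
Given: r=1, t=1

Antecedent (NOT t) = 0; consequent (t) = 1.
0 → 1 = 1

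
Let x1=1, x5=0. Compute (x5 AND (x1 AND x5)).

Substituting: (0 AND (1 AND 0))
= 0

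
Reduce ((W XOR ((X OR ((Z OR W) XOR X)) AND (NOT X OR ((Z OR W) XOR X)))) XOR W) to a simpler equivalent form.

By XOR self-cancellation ((E XOR v) XOR v = E) then distribution ((E OR v) AND (E OR NOT v) = E):
= ((Z OR W) XOR X)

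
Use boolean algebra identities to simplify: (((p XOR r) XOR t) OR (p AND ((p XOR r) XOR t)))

By absorption (E OR (E AND v) = E):
= ((p XOR r) XOR t)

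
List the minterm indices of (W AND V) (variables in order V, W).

Σm(3) = (V AND W)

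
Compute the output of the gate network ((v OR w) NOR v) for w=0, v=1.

Substituting: ((1 OR 0) NOR 1)
= 0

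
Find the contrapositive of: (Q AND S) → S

Contrapositive: NOT S → NOT (Q AND S)
Note: A statement and its contrapositive are logically equivalent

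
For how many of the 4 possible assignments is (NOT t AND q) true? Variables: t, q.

Satisfying assignments: (0,1)
Count: 1 out of 4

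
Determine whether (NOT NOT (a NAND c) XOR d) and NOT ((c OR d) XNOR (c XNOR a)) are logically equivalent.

No. Counterexample: with c=0, d=0, a=1, Expression 1 = 1 but Expression 2 = 0.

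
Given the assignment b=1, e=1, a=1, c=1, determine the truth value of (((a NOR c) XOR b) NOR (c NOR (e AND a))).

Substituting: (((1 NOR 1) XOR 1) NOR (1 NOR (1 AND 1)))
= 0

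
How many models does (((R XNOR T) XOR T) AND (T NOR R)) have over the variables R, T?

Satisfying assignments: (0,0)
Count: 1 out of 4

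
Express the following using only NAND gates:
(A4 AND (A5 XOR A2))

((A4 NAND ((A5 NAND (A5 NAND A2)) NAND (A2 NAND (A5 NAND A2)))) NAND (A4 NAND ((A5 NAND (A5 NAND A2)) NAND (A2 NAND (A5 NAND A2)))))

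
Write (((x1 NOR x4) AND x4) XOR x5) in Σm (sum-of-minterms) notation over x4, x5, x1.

Σm(2, 3, 6, 7) = (NOT x4 AND x5 AND NOT x1) OR (NOT x4 AND x5 AND x1) OR (x4 AND x5 AND NOT x1) OR (x4 AND x5 AND x1)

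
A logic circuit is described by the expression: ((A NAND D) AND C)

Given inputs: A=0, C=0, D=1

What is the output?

Substituting: ((0 NAND 1) AND 0)
= 0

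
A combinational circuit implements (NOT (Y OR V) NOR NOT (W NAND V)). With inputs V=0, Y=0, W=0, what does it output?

Substituting: (NOT (0 OR 0) NOR NOT (0 NAND 0))
= 0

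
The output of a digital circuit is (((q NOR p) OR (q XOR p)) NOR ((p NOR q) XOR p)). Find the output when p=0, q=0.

Substituting: (((0 NOR 0) OR (0 XOR 0)) NOR ((0 NOR 0) XOR 0))
= 0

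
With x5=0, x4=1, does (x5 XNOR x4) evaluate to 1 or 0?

Substituting: (0 XNOR 1)
= 0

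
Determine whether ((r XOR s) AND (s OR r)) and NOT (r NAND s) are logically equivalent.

No. Counterexample: with r=0, s=1, Expression 1 = 1 but Expression 2 = 0.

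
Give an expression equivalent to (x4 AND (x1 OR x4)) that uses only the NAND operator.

((x4 NAND ((x1 NAND x1) NAND (x4 NAND x4))) NAND (x4 NAND ((x1 NAND x1) NAND (x4 NAND x4))))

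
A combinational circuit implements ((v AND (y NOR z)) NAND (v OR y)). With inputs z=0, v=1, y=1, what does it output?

Substituting: ((1 AND (1 NOR 0)) NAND (1 OR 1))
= 1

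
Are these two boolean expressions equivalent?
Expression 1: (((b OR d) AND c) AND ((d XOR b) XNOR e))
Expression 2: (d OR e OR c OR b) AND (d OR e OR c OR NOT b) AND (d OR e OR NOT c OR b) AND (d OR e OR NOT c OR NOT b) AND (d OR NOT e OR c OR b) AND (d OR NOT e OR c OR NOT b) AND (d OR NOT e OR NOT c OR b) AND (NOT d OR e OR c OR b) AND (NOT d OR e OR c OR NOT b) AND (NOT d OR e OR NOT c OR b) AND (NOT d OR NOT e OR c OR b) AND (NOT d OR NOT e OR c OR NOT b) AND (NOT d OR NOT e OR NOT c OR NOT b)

Yes, they are equivalent — the two output columns agree on all 16 assignments:
d | e | c | b | Expression 1 | Expression 2
-------------------------------------------
0 | 0 | 0 | 0 | 0 | 0
0 | 0 | 0 | 1 | 0 | 0
0 | 0 | 1 | 0 | 0 | 0
0 | 0 | 1 | 1 | 0 | 0
0 | 1 | 0 | 0 | 0 | 0
0 | 1 | 0 | 1 | 0 | 0
0 | 1 | 1 | 0 | 0 | 0
0 | 1 | 1 | 1 | 1 | 1
1 | 0 | 0 | 0 | 0 | 0
1 | 0 | 0 | 1 | 0 | 0
1 | 0 | 1 | 0 | 0 | 0
1 | 0 | 1 | 1 | 1 | 1
1 | 1 | 0 | 0 | 0 | 0
1 | 1 | 0 | 1 | 0 | 0
1 | 1 | 1 | 0 | 1 | 1
1 | 1 | 1 | 1 | 0 | 0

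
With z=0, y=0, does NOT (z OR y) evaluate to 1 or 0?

Substituting: NOT (0 OR 0)
= 1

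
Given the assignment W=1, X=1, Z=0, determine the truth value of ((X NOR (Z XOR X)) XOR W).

Substituting: ((1 NOR (0 XOR 1)) XOR 1)
= 1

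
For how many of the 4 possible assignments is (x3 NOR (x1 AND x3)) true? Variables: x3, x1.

Satisfying assignments: (0,0), (0,1)
Count: 2 out of 4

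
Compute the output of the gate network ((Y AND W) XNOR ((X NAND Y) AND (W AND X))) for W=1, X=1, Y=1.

Substituting: ((1 AND 1) XNOR ((1 NAND 1) AND (1 AND 1)))
= 0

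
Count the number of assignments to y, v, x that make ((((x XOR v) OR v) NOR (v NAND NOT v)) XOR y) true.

Satisfying assignments: (1,0,0), (1,0,1), (1,1,0), (1,1,1)
Count: 4 out of 8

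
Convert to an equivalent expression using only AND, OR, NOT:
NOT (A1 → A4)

A1 AND NOT A4
(Negated implication: NOT(A → B) = A AND NOT B)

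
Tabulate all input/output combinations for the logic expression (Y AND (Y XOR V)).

V | Y | Output
--------------
0 | 0 | 0
0 | 1 | 1
1 | 0 | 0
1 | 1 | 0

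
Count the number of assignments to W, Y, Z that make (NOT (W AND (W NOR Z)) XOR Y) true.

Satisfying assignments: (0,0,0), (0,0,1), (1,0,0), (1,0,1)
Count: 4 out of 8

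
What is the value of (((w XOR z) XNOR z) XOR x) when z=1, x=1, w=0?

Substituting: (((0 XOR 1) XNOR 1) XOR 1)
= 0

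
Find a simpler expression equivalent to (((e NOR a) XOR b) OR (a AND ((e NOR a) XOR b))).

By absorption (E OR (E AND v) = E):
= ((e NOR a) XOR b)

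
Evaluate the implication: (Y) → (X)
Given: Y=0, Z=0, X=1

Antecedent (Y) = 0; consequent (X) = 1.
0 → 1 = 1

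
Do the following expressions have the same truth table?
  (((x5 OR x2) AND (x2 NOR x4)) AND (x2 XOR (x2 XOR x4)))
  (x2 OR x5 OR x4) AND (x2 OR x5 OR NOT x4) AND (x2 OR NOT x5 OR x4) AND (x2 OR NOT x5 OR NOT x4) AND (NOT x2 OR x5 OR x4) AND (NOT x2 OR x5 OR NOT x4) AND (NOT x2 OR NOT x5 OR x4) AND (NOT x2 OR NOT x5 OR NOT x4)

Yes, they are equivalent — the two output columns agree on all 8 assignments:
x2 | x5 | x4 | Expression 1 | Expression 2
------------------------------------------
0 | 0 | 0 | 0 | 0
0 | 0 | 1 | 0 | 0
0 | 1 | 0 | 0 | 0
0 | 1 | 1 | 0 | 0
1 | 0 | 0 | 0 | 0
1 | 0 | 1 | 0 | 0
1 | 1 | 0 | 0 | 0
1 | 1 | 1 | 0 | 0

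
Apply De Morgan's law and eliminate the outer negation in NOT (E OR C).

NOT E AND NOT C
De Morgan's: NOT(OR of terms) = AND of negations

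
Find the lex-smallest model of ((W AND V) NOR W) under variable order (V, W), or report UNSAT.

V=0, W=0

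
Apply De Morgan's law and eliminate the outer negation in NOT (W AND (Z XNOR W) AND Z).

NOT W OR NOT (Z XNOR W) OR NOT Z
De Morgan's: NOT(AND of terms) = OR of negations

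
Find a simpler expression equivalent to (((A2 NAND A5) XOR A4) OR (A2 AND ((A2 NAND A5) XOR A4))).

By absorption (E OR (E AND v) = E):
= ((A2 NAND A5) XOR A4)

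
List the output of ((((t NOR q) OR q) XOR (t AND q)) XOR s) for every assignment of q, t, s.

q | t | s | Output
------------------
0 | 0 | 0 | 1
0 | 0 | 1 | 0
0 | 1 | 0 | 0
0 | 1 | 1 | 1
1 | 0 | 0 | 1
1 | 0 | 1 | 0
1 | 1 | 0 | 0
1 | 1 | 1 | 1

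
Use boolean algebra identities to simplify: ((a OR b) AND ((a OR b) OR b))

By absorption (E AND (E OR v) = E):
= (a OR b)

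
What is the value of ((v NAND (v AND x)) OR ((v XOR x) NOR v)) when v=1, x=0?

Substituting: ((1 NAND (1 AND 0)) OR ((1 XOR 0) NOR 1))
= 1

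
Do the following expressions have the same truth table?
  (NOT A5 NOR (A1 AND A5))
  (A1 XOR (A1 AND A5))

No. Counterexample: with A1=0, A5=1, Expression 1 = 1 but Expression 2 = 0.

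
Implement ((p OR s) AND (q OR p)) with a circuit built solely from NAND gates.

((((p NAND p) NAND (s NAND s)) NAND ((q NAND q) NAND (p NAND p))) NAND (((p NAND p) NAND (s NAND s)) NAND ((q NAND q) NAND (p NAND p))))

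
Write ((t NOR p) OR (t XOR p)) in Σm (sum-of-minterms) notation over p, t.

Σm(0, 1, 2) = (NOT p AND NOT t) OR (NOT p AND t) OR (p AND NOT t)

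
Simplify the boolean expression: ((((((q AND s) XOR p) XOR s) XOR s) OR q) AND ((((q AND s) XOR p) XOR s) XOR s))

By absorption (E AND (E OR v) = E) then XOR self-cancellation ((E XOR v) XOR v = E):
= ((q AND s) XOR p)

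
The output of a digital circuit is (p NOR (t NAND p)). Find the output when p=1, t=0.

Substituting: (1 NOR (0 NAND 1))
= 0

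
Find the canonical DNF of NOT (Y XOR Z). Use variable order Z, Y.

(NOT Z AND NOT Y) OR (Z AND Y)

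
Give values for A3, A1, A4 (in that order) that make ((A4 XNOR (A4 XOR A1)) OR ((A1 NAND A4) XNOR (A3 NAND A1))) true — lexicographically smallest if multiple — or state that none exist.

A3=0, A1=0, A4=0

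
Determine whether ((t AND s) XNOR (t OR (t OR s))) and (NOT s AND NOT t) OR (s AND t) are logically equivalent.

Yes, they are equivalent — the two output columns agree on all 4 assignments:
s | t | Expression 1 | Expression 2
-----------------------------------
0 | 0 | 1 | 1
0 | 1 | 0 | 0
1 | 0 | 0 | 0
1 | 1 | 1 | 1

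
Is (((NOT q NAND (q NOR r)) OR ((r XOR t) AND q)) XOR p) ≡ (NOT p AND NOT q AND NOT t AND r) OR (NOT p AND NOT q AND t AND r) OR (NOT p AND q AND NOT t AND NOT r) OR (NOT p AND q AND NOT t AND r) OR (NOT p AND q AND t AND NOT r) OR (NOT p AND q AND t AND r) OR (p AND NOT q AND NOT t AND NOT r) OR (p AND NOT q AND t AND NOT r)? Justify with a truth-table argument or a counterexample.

Yes, they are equivalent — the two output columns agree on all 16 assignments:
p | q | t | r | Expression 1 | Expression 2
-------------------------------------------
0 | 0 | 0 | 0 | 0 | 0
0 | 0 | 0 | 1 | 1 | 1
0 | 0 | 1 | 0 | 0 | 0
0 | 0 | 1 | 1 | 1 | 1
0 | 1 | 0 | 0 | 1 | 1
0 | 1 | 0 | 1 | 1 | 1
0 | 1 | 1 | 0 | 1 | 1
0 | 1 | 1 | 1 | 1 | 1
1 | 0 | 0 | 0 | 1 | 1
1 | 0 | 0 | 1 | 0 | 0
1 | 0 | 1 | 0 | 1 | 1
1 | 0 | 1 | 1 | 0 | 0
1 | 1 | 0 | 0 | 0 | 0
1 | 1 | 0 | 1 | 0 | 0
1 | 1 | 1 | 0 | 0 | 0
1 | 1 | 1 | 1 | 0 | 0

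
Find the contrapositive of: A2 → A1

Contrapositive: NOT A1 → NOT A2
Note: A statement and its contrapositive are logically equivalent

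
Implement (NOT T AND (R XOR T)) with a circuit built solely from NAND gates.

(((T NAND T) NAND ((R NAND (R NAND T)) NAND (T NAND (R NAND T)))) NAND ((T NAND T) NAND ((R NAND (R NAND T)) NAND (T NAND (R NAND T)))))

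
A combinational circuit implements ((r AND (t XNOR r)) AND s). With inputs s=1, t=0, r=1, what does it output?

Substituting: ((1 AND (0 XNOR 1)) AND 1)
= 0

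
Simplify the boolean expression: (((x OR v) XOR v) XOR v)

By XOR self-cancellation ((E XOR v) XOR v = E):
= (x OR v)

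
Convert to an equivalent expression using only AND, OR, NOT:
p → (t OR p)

NOT p OR (t OR p)
(Implication elimination: A → B = NOT A OR B)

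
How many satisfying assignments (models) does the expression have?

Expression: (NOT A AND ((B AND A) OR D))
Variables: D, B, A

Satisfying assignments: (1,0,0), (1,1,0)
Count: 2 out of 8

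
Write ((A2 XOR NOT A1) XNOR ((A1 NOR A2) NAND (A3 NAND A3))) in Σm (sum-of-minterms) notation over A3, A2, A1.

Σm(3, 4, 7) = (NOT A3 AND A2 AND A1) OR (A3 AND NOT A2 AND NOT A1) OR (A3 AND A2 AND A1)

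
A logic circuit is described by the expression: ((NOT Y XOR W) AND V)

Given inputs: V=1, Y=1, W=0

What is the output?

Substituting: ((NOT 1 XOR 0) AND 1)
= 0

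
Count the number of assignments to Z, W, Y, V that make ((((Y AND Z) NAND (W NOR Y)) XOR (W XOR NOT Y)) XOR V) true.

Satisfying assignments: (0,0,0,1), (0,0,1,0), (0,1,0,0), (0,1,1,1), (1,0,0,1), (1,0,1,0), (1,1,0,0), (1,1,1,1)
Count: 8 out of 16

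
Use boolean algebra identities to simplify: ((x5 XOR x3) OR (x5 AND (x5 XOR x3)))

By absorption (E OR (E AND v) = E):
= (x5 XOR x3)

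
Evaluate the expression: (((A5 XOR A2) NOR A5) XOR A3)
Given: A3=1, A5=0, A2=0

Substituting: (((0 XOR 0) NOR 0) XOR 1)
= 0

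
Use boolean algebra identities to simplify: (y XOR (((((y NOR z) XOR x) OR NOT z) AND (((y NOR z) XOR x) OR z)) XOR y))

By XOR self-cancellation ((E XOR v) XOR v = E) then distribution ((E OR v) AND (E OR NOT v) = E):
= ((y NOR z) XOR x)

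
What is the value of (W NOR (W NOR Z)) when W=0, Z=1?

Substituting: (0 NOR (0 NOR 1))
= 1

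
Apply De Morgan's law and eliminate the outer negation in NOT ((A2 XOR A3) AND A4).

NOT (A2 XOR A3) OR NOT A4
De Morgan's: NOT(AND of terms) = OR of negations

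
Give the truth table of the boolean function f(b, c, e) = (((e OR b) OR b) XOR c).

b | c | e | Output
------------------
0 | 0 | 0 | 0
0 | 0 | 1 | 1
0 | 1 | 0 | 1
0 | 1 | 1 | 0
1 | 0 | 0 | 1
1 | 0 | 1 | 1
1 | 1 | 0 | 0
1 | 1 | 1 | 0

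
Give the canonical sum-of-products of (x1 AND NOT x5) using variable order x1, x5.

Σm(2) = (x1 AND NOT x5)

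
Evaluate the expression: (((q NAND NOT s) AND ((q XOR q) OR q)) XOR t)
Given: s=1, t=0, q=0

Substituting: (((0 NAND NOT 1) AND ((0 XOR 0) OR 0)) XOR 0)
= 0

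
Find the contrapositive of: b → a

Contrapositive: NOT a → NOT b
Note: A statement and its contrapositive are logically equivalent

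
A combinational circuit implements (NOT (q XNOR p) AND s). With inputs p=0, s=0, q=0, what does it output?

Substituting: (NOT (0 XNOR 0) AND 0)
= 0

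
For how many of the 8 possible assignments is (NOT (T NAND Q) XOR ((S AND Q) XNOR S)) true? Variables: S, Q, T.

Satisfying assignments: (0,0,0), (0,0,1), (0,1,0), (1,1,0)
Count: 4 out of 8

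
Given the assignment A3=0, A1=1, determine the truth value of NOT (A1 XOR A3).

Substituting: NOT (1 XOR 0)
= 0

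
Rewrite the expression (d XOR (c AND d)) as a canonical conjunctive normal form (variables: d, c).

(d OR c) AND (d OR NOT c) AND (NOT d OR NOT c)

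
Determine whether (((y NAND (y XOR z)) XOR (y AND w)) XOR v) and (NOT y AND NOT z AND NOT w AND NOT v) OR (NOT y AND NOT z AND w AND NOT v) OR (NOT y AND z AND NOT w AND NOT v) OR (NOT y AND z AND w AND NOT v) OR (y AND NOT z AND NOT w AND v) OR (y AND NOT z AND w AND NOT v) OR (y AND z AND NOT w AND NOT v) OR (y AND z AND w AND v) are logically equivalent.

Yes, they are equivalent — the two output columns agree on all 16 assignments:
y | z | w | v | Expression 1 | Expression 2
-------------------------------------------
0 | 0 | 0 | 0 | 1 | 1
0 | 0 | 0 | 1 | 0 | 0
0 | 0 | 1 | 0 | 1 | 1
0 | 0 | 1 | 1 | 0 | 0
0 | 1 | 0 | 0 | 1 | 1
0 | 1 | 0 | 1 | 0 | 0
0 | 1 | 1 | 0 | 1 | 1
0 | 1 | 1 | 1 | 0 | 0
1 | 0 | 0 | 0 | 0 | 0
1 | 0 | 0 | 1 | 1 | 1
1 | 0 | 1 | 0 | 1 | 1
1 | 0 | 1 | 1 | 0 | 0
1 | 1 | 0 | 0 | 1 | 1
1 | 1 | 0 | 1 | 0 | 0
1 | 1 | 1 | 0 | 0 | 0
1 | 1 | 1 | 1 | 1 | 1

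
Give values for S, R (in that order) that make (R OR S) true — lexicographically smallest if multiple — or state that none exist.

S=0, R=1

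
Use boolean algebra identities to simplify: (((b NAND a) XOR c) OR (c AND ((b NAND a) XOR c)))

By absorption (E OR (E AND v) = E):
= ((b NAND a) XOR c)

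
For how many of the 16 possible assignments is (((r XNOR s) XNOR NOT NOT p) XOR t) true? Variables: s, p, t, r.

Satisfying assignments: (0,0,0,1), (0,0,1,0), (0,1,0,0), (0,1,1,1), (1,0,0,0), (1,0,1,1), (1,1,0,1), (1,1,1,0)
Count: 8 out of 16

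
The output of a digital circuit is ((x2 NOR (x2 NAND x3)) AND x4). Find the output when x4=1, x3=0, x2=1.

Substituting: ((1 NOR (1 NAND 0)) AND 1)
= 0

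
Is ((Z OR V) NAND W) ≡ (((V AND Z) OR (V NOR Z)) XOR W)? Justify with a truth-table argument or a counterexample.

No. Counterexample: with V=0, W=0, Z=1, Expression 1 = 1 but Expression 2 = 0.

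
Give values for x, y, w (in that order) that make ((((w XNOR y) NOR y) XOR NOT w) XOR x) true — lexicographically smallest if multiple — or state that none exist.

x=0, y=0, w=0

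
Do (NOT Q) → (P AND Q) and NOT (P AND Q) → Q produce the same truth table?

Yes, Contrapositive is always equivalent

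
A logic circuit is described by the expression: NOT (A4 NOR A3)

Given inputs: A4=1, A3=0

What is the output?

Substituting: NOT (1 NOR 0)
= 1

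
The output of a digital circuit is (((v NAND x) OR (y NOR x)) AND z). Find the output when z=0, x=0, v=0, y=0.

Substituting: (((0 NAND 0) OR (0 NOR 0)) AND 0)
= 0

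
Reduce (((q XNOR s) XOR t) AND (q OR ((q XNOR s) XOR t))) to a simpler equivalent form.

By absorption (E AND (E OR v) = E):
= ((q XNOR s) XOR t)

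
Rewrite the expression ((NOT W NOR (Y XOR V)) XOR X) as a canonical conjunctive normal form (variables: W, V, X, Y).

(W OR V OR X OR Y) AND (W OR V OR X OR NOT Y) AND (W OR NOT V OR X OR Y) AND (W OR NOT V OR X OR NOT Y) AND (NOT W OR V OR X OR NOT Y) AND (NOT W OR V OR NOT X OR Y) AND (NOT W OR NOT V OR X OR Y) AND (NOT W OR NOT V OR NOT X OR NOT Y)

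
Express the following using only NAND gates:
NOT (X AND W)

(((X NAND W) NAND (X NAND W)) NAND ((X NAND W) NAND (X NAND W)))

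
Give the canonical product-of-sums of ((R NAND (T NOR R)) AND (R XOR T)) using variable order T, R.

ΠM(0, 3) = (T OR R) AND (NOT T OR NOT R)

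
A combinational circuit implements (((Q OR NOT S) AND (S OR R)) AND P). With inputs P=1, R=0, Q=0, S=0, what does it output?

Substituting: (((0 OR NOT 0) AND (0 OR 0)) AND 1)
= 0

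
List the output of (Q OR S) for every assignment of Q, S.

Q | S | Output
--------------
0 | 0 | 0
0 | 1 | 1
1 | 0 | 1
1 | 1 | 1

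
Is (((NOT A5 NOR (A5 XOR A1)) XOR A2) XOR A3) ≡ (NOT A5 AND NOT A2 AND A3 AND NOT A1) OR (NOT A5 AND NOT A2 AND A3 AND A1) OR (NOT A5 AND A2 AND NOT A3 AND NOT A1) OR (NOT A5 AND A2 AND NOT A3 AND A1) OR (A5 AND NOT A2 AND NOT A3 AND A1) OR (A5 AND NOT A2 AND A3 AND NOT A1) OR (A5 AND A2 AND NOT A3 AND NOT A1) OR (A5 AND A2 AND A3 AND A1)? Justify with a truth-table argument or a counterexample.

Yes, they are equivalent — the two output columns agree on all 16 assignments:
A5 | A2 | A3 | A1 | Expression 1 | Expression 2
-----------------------------------------------
0 | 0 | 0 | 0 | 0 | 0
0 | 0 | 0 | 1 | 0 | 0
0 | 0 | 1 | 0 | 1 | 1
0 | 0 | 1 | 1 | 1 | 1
0 | 1 | 0 | 0 | 1 | 1
0 | 1 | 0 | 1 | 1 | 1
0 | 1 | 1 | 0 | 0 | 0
0 | 1 | 1 | 1 | 0 | 0
1 | 0 | 0 | 0 | 0 | 0
1 | 0 | 0 | 1 | 1 | 1
1 | 0 | 1 | 0 | 1 | 1
1 | 0 | 1 | 1 | 0 | 0
1 | 1 | 0 | 0 | 1 | 1
1 | 1 | 0 | 1 | 0 | 0
1 | 1 | 1 | 0 | 0 | 0
1 | 1 | 1 | 1 | 1 | 1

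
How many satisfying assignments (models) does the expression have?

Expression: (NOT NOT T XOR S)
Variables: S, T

Satisfying assignments: (0,1), (1,0)
Count: 2 out of 4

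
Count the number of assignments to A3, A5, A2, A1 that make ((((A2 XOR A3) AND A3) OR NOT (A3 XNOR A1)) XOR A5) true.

Satisfying assignments: (0,0,0,1), (0,0,1,1), (0,1,0,0), (0,1,1,0), (1,0,0,0), (1,0,0,1), (1,0,1,0), (1,1,1,1)
Count: 8 out of 16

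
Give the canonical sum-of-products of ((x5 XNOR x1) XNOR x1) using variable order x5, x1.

Σm(2, 3) = (x5 AND NOT x1) OR (x5 AND x1)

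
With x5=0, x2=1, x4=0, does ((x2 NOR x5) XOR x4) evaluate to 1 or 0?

Substituting: ((1 NOR 0) XOR 0)
= 0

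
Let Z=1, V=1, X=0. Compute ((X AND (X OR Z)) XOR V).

Substituting: ((0 AND (0 OR 1)) XOR 1)
= 1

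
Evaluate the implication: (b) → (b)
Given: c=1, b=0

Antecedent (b) = 0; consequent (b) = 0.
0 → 0 = 1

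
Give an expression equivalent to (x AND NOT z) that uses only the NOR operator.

((x NOR x) NOR ((z NOR z) NOR (z NOR z)))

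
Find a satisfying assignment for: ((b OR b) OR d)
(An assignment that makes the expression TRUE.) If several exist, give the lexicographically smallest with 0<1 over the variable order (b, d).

b=0, d=1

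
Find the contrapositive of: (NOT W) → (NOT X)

Contrapositive: X → W
Note: A statement and its contrapositive are logically equivalent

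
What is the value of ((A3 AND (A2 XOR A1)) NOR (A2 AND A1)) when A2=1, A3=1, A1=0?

Substituting: ((1 AND (1 XOR 0)) NOR (1 AND 0))
= 0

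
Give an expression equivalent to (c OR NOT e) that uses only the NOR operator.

((c NOR (e NOR e)) NOR (c NOR (e NOR e)))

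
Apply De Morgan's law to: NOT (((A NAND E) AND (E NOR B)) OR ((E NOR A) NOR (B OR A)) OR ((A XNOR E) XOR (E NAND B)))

NOT ((A NAND E) AND (E NOR B)) AND NOT ((E NOR A) NOR (B OR A)) AND NOT ((A XNOR E) XOR (E NAND B))
De Morgan's: NOT(OR of terms) = AND of negations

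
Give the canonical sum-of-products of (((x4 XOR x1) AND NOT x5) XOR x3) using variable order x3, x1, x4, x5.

Σm(2, 4, 8, 9, 11, 13, 14, 15) = (NOT x3 AND NOT x1 AND x4 AND NOT x5) OR (NOT x3 AND x1 AND NOT x4 AND NOT x5) OR (x3 AND NOT x1 AND NOT x4 AND NOT x5) OR (x3 AND NOT x1 AND NOT x4 AND x5) OR (x3 AND NOT x1 AND x4 AND x5) OR (x3 AND x1 AND NOT x4 AND x5) OR (x3 AND x1 AND x4 AND NOT x5) OR (x3 AND x1 AND x4 AND x5)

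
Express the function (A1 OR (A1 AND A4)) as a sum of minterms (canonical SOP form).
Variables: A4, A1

Σm(1, 3) = (NOT A4 AND A1) OR (A4 AND A1)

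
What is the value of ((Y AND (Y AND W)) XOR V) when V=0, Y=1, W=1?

Substituting: ((1 AND (1 AND 1)) XOR 0)
= 1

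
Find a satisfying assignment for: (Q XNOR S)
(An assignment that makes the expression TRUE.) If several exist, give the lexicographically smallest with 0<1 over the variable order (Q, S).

Q=0, S=0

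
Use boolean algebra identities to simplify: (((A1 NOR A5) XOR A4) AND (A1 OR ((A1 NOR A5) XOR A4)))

By absorption (E AND (E OR v) = E):
= ((A1 NOR A5) XOR A4)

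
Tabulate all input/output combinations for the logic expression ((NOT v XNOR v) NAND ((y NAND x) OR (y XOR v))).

y | x | v | Output
------------------
0 | 0 | 0 | 1
0 | 0 | 1 | 1
0 | 1 | 0 | 1
0 | 1 | 1 | 1
1 | 0 | 0 | 1
1 | 0 | 1 | 1
1 | 1 | 0 | 1
1 | 1 | 1 | 1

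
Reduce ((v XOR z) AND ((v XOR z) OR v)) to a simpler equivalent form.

By absorption (E AND (E OR v) = E):
= (v XOR z)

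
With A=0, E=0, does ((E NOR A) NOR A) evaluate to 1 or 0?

Substituting: ((0 NOR 0) NOR 0)
= 0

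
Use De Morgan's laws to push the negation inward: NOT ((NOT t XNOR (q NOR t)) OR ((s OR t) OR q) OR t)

NOT (NOT t XNOR (q NOR t)) AND NOT ((s OR t) OR q) AND NOT t
De Morgan's: NOT(OR of terms) = AND of negations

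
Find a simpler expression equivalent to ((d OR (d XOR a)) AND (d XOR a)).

By absorption (E AND (E OR v) = E):
= (d XOR a)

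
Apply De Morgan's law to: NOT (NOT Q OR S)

Q AND NOT S
De Morgan's: NOT(OR of terms) = AND of negations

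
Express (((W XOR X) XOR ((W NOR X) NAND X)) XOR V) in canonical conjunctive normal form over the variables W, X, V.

(W OR X OR NOT V) AND (W OR NOT X OR V) AND (NOT W OR X OR V) AND (NOT W OR NOT X OR NOT V)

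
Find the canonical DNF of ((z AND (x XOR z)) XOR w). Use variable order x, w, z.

(NOT x AND NOT w AND z) OR (NOT x AND w AND NOT z) OR (x AND w AND NOT z) OR (x AND w AND z)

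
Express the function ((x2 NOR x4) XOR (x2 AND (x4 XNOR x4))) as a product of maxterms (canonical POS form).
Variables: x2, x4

ΠM(1) = (x2 OR NOT x4)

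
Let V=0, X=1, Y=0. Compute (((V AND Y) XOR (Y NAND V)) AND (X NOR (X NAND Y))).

Substituting: (((0 AND 0) XOR (0 NAND 0)) AND (1 NOR (1 NAND 0)))
= 0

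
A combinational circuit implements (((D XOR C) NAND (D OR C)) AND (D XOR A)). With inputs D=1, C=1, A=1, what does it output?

Substituting: (((1 XOR 1) NAND (1 OR 1)) AND (1 XOR 1))
= 0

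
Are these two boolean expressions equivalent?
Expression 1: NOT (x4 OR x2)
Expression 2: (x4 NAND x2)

No. Counterexample: with x2=0, x4=1, Expression 1 = 0 but Expression 2 = 1.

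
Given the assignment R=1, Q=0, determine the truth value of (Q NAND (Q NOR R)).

Substituting: (0 NAND (0 NOR 1))
= 1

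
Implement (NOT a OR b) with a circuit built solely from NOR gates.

(((a NOR a) NOR b) NOR ((a NOR a) NOR b))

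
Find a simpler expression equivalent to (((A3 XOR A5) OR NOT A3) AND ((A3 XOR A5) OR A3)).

By distribution ((E OR v) AND (E OR NOT v) = E):
= (A3 XOR A5)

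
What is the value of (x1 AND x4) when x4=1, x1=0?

Substituting: (0 AND 1)
= 0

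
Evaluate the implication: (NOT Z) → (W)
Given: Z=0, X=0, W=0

Antecedent (NOT Z) = 1; consequent (W) = 0.
1 → 0 = 0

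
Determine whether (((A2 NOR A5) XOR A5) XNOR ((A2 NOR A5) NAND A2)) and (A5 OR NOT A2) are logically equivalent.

Yes, they are equivalent — the two output columns agree on all 4 assignments:
A5 | A2 | Expression 1 | Expression 2
-------------------------------------
0 | 0 | 1 | 1
0 | 1 | 0 | 0
1 | 0 | 1 | 1
1 | 1 | 1 | 1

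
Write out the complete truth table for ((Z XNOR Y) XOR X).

Y | X | Z | Output
------------------
0 | 0 | 0 | 1
0 | 0 | 1 | 0
0 | 1 | 0 | 0
0 | 1 | 1 | 1
1 | 0 | 0 | 0
1 | 0 | 1 | 1
1 | 1 | 0 | 1
1 | 1 | 1 | 0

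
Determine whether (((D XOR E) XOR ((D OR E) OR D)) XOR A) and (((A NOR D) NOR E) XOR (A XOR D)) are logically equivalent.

No. Counterexample: with E=0, A=1, D=0, Expression 1 = 1 but Expression 2 = 0.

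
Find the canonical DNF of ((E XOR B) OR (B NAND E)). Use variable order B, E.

(NOT B AND NOT E) OR (NOT B AND E) OR (B AND NOT E)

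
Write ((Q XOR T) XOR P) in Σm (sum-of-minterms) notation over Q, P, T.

Σm(1, 2, 4, 7) = (NOT Q AND NOT P AND T) OR (NOT Q AND P AND NOT T) OR (Q AND NOT P AND NOT T) OR (Q AND P AND T)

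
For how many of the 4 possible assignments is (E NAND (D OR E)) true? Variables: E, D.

Satisfying assignments: (0,0), (0,1)
Count: 2 out of 4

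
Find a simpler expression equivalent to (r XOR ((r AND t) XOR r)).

By XOR self-cancellation ((E XOR v) XOR v = E):
= (r AND t)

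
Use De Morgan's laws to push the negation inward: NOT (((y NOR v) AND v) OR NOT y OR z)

NOT ((y NOR v) AND v) AND y AND NOT z
De Morgan's: NOT(OR of terms) = AND of negations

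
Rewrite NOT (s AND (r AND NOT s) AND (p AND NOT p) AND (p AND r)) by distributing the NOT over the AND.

NOT s OR NOT (r AND NOT s) OR NOT (p AND NOT p) OR NOT (p AND r)
De Morgan's: NOT(AND of terms) = OR of negations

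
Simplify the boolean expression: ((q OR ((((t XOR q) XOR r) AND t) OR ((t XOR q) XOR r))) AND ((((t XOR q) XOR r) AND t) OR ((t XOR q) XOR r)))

By absorption (E AND (E OR v) = E) then absorption (E OR (E AND v) = E):
= ((t XOR q) XOR r)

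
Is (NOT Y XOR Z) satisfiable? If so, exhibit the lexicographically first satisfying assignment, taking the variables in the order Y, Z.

Y=0, Z=0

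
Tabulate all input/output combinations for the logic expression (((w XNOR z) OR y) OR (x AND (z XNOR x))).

w | y | x | z | Output
----------------------
0 | 0 | 0 | 0 | 1
0 | 0 | 0 | 1 | 0
0 | 0 | 1 | 0 | 1
0 | 0 | 1 | 1 | 1
0 | 1 | 0 | 0 | 1
0 | 1 | 0 | 1 | 1
0 | 1 | 1 | 0 | 1
0 | 1 | 1 | 1 | 1
1 | 0 | 0 | 0 | 0
1 | 0 | 0 | 1 | 1
1 | 0 | 1 | 0 | 0
1 | 0 | 1 | 1 | 1
1 | 1 | 0 | 0 | 1
1 | 1 | 0 | 1 | 1
1 | 1 | 1 | 0 | 1
1 | 1 | 1 | 1 | 1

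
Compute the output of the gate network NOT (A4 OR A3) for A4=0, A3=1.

Substituting: NOT (0 OR 1)
= 0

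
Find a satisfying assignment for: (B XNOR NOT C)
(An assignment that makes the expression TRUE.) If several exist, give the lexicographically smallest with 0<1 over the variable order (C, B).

C=0, B=1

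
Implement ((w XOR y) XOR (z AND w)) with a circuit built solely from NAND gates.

((((w NAND (w NAND y)) NAND (y NAND (w NAND y))) NAND (((w NAND (w NAND y)) NAND (y NAND (w NAND y))) NAND ((z NAND w) NAND (z NAND w)))) NAND (((z NAND w) NAND (z NAND w)) NAND (((w NAND (w NAND y)) NAND (y NAND (w NAND y))) NAND ((z NAND w) NAND (z NAND w)))))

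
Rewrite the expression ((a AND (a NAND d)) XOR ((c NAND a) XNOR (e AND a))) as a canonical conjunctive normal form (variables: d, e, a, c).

(d OR e OR a OR c) AND (d OR e OR a OR NOT c) AND (d OR e OR NOT a OR NOT c) AND (d OR NOT e OR a OR c) AND (d OR NOT e OR a OR NOT c) AND (d OR NOT e OR NOT a OR c) AND (NOT d OR e OR a OR c) AND (NOT d OR e OR a OR NOT c) AND (NOT d OR e OR NOT a OR c) AND (NOT d OR NOT e OR a OR c) AND (NOT d OR NOT e OR a OR NOT c) AND (NOT d OR NOT e OR NOT a OR NOT c)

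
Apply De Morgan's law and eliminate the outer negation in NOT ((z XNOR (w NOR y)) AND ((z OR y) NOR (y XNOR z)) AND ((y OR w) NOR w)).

NOT (z XNOR (w NOR y)) OR NOT ((z OR y) NOR (y XNOR z)) OR NOT ((y OR w) NOR w)
De Morgan's: NOT(AND of terms) = OR of negations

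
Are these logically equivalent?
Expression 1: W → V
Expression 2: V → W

No, Converse is not equivalent to original (counterexample: W=0, V=1)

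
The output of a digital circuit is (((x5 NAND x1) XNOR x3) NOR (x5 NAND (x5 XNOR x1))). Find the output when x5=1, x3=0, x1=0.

Substituting: (((1 NAND 0) XNOR 0) NOR (1 NAND (1 XNOR 0)))
= 0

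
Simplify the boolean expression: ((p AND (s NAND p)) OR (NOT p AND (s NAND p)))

By distribution ((E AND v) OR (E AND NOT v) = E):
= (s NAND p)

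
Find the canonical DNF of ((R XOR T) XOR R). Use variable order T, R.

(T AND NOT R) OR (T AND R)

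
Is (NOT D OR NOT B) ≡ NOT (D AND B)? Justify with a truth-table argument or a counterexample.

Yes, they are equivalent — the two output columns agree on all 4 assignments:
D | B | Expression 1 | Expression 2
-----------------------------------
0 | 0 | 1 | 1
0 | 1 | 1 | 1
1 | 0 | 1 | 1
1 | 1 | 0 | 0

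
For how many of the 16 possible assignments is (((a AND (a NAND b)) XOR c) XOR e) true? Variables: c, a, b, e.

Satisfying assignments: (0,0,0,1), (0,0,1,1), (0,1,0,0), (0,1,1,1), (1,0,0,0), (1,0,1,0), (1,1,0,1), (1,1,1,0)
Count: 8 out of 16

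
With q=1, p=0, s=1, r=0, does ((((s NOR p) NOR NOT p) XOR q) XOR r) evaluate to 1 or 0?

Substituting: ((((1 NOR 0) NOR NOT 0) XOR 1) XOR 0)
= 1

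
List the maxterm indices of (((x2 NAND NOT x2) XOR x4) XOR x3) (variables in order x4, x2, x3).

ΠM(1, 3, 4, 6) = (x4 OR x2 OR NOT x3) AND (x4 OR NOT x2 OR NOT x3) AND (NOT x4 OR x2 OR x3) AND (NOT x4 OR NOT x2 OR x3)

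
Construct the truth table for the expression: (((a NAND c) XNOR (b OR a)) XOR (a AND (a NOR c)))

b | c | a | Output
------------------
0 | 0 | 0 | 0
0 | 0 | 1 | 1
0 | 1 | 0 | 0
0 | 1 | 1 | 0
1 | 0 | 0 | 1
1 | 0 | 1 | 1
1 | 1 | 0 | 1
1 | 1 | 1 | 0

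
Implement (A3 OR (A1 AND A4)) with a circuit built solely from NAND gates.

((A3 NAND A3) NAND (((A1 NAND A4) NAND (A1 NAND A4)) NAND ((A1 NAND A4) NAND (A1 NAND A4))))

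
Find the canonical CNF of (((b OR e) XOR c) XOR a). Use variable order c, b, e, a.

(c OR b OR e OR a) AND (c OR b OR NOT e OR NOT a) AND (c OR NOT b OR e OR NOT a) AND (c OR NOT b OR NOT e OR NOT a) AND (NOT c OR b OR e OR NOT a) AND (NOT c OR b OR NOT e OR a) AND (NOT c OR NOT b OR e OR a) AND (NOT c OR NOT b OR NOT e OR a)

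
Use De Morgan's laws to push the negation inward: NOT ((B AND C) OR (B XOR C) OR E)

NOT (B AND C) AND NOT (B XOR C) AND NOT E
De Morgan's: NOT(OR of terms) = AND of negations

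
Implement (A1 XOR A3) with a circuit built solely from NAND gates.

((A1 NAND (A1 NAND A3)) NAND (A3 NAND (A1 NAND A3)))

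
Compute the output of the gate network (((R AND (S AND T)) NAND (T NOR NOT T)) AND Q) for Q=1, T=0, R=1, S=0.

Substituting: (((1 AND (0 AND 0)) NAND (0 NOR NOT 0)) AND 1)
= 1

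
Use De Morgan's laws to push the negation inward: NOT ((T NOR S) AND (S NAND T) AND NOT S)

NOT (T NOR S) OR NOT (S NAND T) OR S
De Morgan's: NOT(AND of terms) = OR of negations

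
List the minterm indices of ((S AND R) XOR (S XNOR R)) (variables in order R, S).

Σm(0) = (NOT R AND NOT S)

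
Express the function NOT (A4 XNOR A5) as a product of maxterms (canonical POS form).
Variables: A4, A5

ΠM(0, 3) = (A4 OR A5) AND (NOT A4 OR NOT A5)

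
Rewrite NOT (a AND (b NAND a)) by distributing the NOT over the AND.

NOT a OR NOT (b NAND a)
De Morgan's: NOT(AND of terms) = OR of negations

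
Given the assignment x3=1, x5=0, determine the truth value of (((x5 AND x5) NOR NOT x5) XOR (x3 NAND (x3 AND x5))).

Substituting: (((0 AND 0) NOR NOT 0) XOR (1 NAND (1 AND 0)))
= 1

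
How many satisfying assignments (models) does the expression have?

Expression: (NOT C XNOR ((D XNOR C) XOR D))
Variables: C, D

Satisfying assignments: (0,0), (0,1), (1,0), (1,1)
Count: 4 out of 4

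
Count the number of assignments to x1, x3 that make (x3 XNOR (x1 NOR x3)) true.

Satisfying assignments: (1,0)
Count: 1 out of 4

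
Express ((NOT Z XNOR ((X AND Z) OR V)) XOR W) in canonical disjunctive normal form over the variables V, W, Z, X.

(NOT V AND NOT W AND Z AND NOT X) OR (NOT V AND W AND NOT Z AND NOT X) OR (NOT V AND W AND NOT Z AND X) OR (NOT V AND W AND Z AND X) OR (V AND NOT W AND NOT Z AND NOT X) OR (V AND NOT W AND NOT Z AND X) OR (V AND W AND Z AND NOT X) OR (V AND W AND Z AND X)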